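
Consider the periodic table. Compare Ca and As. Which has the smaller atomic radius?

As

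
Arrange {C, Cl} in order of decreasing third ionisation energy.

C, Cl

IE_3 is the cost of taking one more electron from the +2 cation: C²⁺ still has 2 valence electrons; Cl²⁺ still has 5 valence electrons.
All are still removing valence electrons, so compare the +2 ions as you would atoms: IE_3 generally rises across a period (higher Z_eff) and falls down a group (larger shell), subject to the usual subshell exceptions.
Valence configurations: C²⁺ [He]2s², Cl²⁺ [Ne]3s²3p³.
Approximate IE_3 values (kJ/mol): C 4620, Cl 3822.
So the third ionization energies run Cl < C.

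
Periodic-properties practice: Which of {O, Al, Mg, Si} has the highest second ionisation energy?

The second ionization energy removes an electron from the +1 ion. For each element: O⁺ still has 5 valence electrons; Al⁺ still has 2 valence electrons; Mg⁺ still has 1 valence electron; Si⁺ still has 3 valence electrons.
All are still removing valence electrons, so compare the +1 ions as you would atoms: IE_2 generally rises across a period (higher Z_eff) and falls down a group (larger shell), subject to the usual subshell exceptions.
Valence configurations: O⁺ [He]2s²2p³, Al⁺ [Ne]3s², Mg⁺ [Ne]3s¹, Si⁺ [Ne]3s²3p¹.
Si⁺ loses a lone 3p electron whereas Al⁺ must break into a filled 3s² pair, so IE_2(Al) > IE_2(Si) even though Si has the higher nuclear charge.
Approximate IE_2 values (kJ/mol): O 3388, Al 1817, Mg 1451, Si 1577.
Hence IE_2: Mg < Si < Al < O.

O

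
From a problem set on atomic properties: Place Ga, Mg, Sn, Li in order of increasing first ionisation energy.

Li is in period 2, group 1; Mg is in period 3, group 2; Ga is in period 4, group 13; Sn is in period 5, group 14.
Removing the outermost electron gets harder across a period and easier down a group.
These sit on a diagonal, where the across-period and down-group effects partly cancel.
Ga > Li: period and group pull opposite ways; the across-period shift dominates (579 vs 520 kJ/mol).
Sn > Ga: the two effects oppose for this pair; the across-period effect wins (709 vs 579 kJ/mol).
Mg > Sn: period and group pull opposite ways; the down-group shift dominates (738 vs 709 kJ/mol).
For reference (kJ/mol): Li 520, Mg 738, Ga 579, Sn 709.
So from lowest to highest: Li < Ga < Sn < Mg.

Li < Ga < Sn < Mg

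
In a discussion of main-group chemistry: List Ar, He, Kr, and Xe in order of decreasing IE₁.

He > Ar > Kr > Xe

He is in period 1, group 18; Ar is in period 3, group 18; Kr is in period 4, group 18; Xe is in period 5, group 18.
IE₁ increases left→right with effective nuclear charge and decreases top→bottom as the valence shell moves farther out.
All are in group 18, so first ionization energy increases up the group.
So from highest to lowest: He > Ar > Kr > Xe.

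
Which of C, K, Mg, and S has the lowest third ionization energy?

S

IE_3 is the cost of taking one more electron from the +2 cation: C²⁺ still has 2 valence electrons; K²⁺ is already 1 electron into the core; Mg²⁺ is the bare [Ne] core; S²⁺ still has 4 valence electrons.
Usually core removal costs more than valence removal, but here the competition is close: a tightly held n=2 valence electron can cost more to remove than an n=3 core electron, so the actual values have to decide it.
Valence configurations: C²⁺ [He]2s², S²⁺ [Ne]3s²3p².
Tabulated IE_3 (kJ/mol): C 4620, K 4420, Mg 7733, S 3357.
So the third ionization energies run S < K < C < Mg.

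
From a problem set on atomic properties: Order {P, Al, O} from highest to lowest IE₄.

The fourth ionization energy removes an electron from the +3 ion. For each element: P³⁺ still has 2 valence electrons; Al³⁺ is the bare [Ne] core; O³⁺ still has 3 valence electrons.
Breaking into a closed-shell core is much more expensive than removing a leftover valence electron — Al has the largest IE_4 here.
Valence configurations: P³⁺ [Ne]3s², O³⁺ [He]2s²2p¹.
Approximate IE_4 values (kJ/mol): P 4964, Al 11577, O 7469.
So the fourth ionization energies run P < O < Al.

Al, O, P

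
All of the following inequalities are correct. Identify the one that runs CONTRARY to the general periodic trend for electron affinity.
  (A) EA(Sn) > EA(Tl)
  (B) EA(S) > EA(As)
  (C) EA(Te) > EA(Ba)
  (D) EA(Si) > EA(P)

The general trend: electron affinity increases across a period and decreases down a group.
(A) Sn (period 5, group 14) vs Tl (period 6, group 13): the stated order agrees with the simple trend.
(B) S (period 3, group 16) vs As (period 4, group 15): the stated order agrees with the simple trend.
(C) Te (period 5, group 16) vs Ba (period 6, group 2): the stated order agrees with the simple trend.
(D) Si (period 3, group 14) vs P (period 3, group 15): the stated order contradicts the simple trend.
The exception is (D): adding an electron to P's half-filled 3p³ is unfavourable, so Si (3p²) has the more exothermic EA.

(D)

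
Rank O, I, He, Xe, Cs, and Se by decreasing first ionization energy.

He > O > Xe > I > Se > Cs

IE₁ increases left→right with effective nuclear charge and decreases top→bottom as the valence shell moves farther out.
These span different periods and groups, so the two trends combine.
Se > Cs: relative to Cs, both the across-period and down-group shifts push Se's first ionization energy up.
I > Se: the two effects oppose for this pair; the across-period effect wins (1008 vs 941 kJ/mol).
Xe > I: both are in period 5; the period trend gives Xe the larger value.
O > Xe: the two effects oppose for this pair; the down-group effect wins (1314 vs 1170 kJ/mol).
He > O: both effects reinforce here, so He is clearly the higher of the two.
For reference (kJ/mol): He 2372, O 1314, Se 941, I 1008, Xe 1170, Cs 376.
So from highest to lowest: He > O > Xe > I > Se > Cs.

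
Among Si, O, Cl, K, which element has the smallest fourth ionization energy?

Consider each +3 ion: Si³⁺ still has 1 valence electron; O³⁺ still has 3 valence electrons; Cl³⁺ still has 4 valence electrons; K³⁺ is already 2 electrons into the core.
Usually core removal costs more than valence removal, but here the competition is close: a tightly held n=2 valence electron can cost more to remove than an n=3 core electron, so the actual values have to decide it.
Valence configurations: Si³⁺ [Ne]3s¹, O³⁺ [He]2s²2p¹, Cl³⁺ [Ne]3s²3p².
Tabulated IE_4 (kJ/mol): Si 4356, O 7469, Cl 5159, K 5877.
So the fourth ionization energies run Si < Cl < K < O.

Si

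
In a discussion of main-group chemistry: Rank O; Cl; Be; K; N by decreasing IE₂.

O > K > N > Cl > Be

The second ionization energy removes an electron from the +1 ion. For each element: O⁺ still has 5 valence electrons; Cl⁺ still has 6 valence electrons; Be⁺ still has 1 valence electron; K⁺ is the bare [Ar] core; N⁺ still has 4 valence electrons.
Usually core removal costs more than valence removal, but here the competition is close: a tightly held n=2 valence electron can cost more to remove than an n=3 core electron, so the actual values have to decide it.
Valence configurations: O⁺ [He]2s²2p³, Cl⁺ [Ne]3s²3p⁴, Be⁺ [He]2s¹, N⁺ [He]2s²2p².
The numbers (kJ/mol): O 3388, Cl 2298, Be 1757, K 3052, N 2856.
Putting it together, IE_2: Be < Cl < N < K < O.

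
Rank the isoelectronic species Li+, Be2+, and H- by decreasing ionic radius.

All of these have 2 electrons, so size is governed by nuclear charge alone: the more protons, the stronger the pull on the same electron cloud, and the smaller the ion.
Nuclear charges: Be2+ (Z=4), Li+ (Z=3), H- (Z=1).
Largest to smallest: H- > Li+ > Be2+.

H- > Li+ > Be2+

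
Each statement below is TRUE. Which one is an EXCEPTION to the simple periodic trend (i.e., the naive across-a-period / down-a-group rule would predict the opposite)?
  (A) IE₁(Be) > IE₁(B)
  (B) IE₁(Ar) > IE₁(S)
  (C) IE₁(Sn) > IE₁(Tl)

The general trend: IE₁ increases across a period and decreases down a group.
(A) Be (period 2, group 2) vs B (period 2, group 13): the stated order contradicts the simple trend.
(B) Ar (period 3, group 18) vs S (period 3, group 16): the stated order agrees with the simple trend.
(C) Sn (period 5, group 14) vs Tl (period 6, group 13): the stated order agrees with the simple trend.
The exception is (A): removing B's lone 2p electron is easier than breaking Be's filled 2s².

(A)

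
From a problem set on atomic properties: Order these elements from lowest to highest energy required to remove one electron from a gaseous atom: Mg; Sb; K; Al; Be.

K < Al < Mg < Sb < Be

Be is in period 2, group 2; Mg is in period 3, group 2; Al is in period 3, group 13; K is in period 4, group 1; Sb is in period 5, group 15.
Removing the outermost electron gets harder across a period and easier down a group.
Here both period and group differ, so the two effects have to be weighed against each other.
Al > K: both effects reinforce here, so Al is clearly the higher of the two.
Mg > Al: this pair runs against the simple trend — see the exception note.
Sb > Mg: the two effects oppose for this pair; the across-period effect wins (831 vs 738 kJ/mol).
Be > Sb: the two effects oppose for this pair; the down-group effect wins (900 vs 831 kJ/mol).
Note the exception: Mg has a higher first ionization energy than Al, contrary to the simple trend — Al's single 3p electron is easier to remove than one from Mg's filled 3s².
Approximate values (kJ/mol): Be 900, Mg 738, Al 578, K 419, Sb 831.
So from lowest to highest: K < Al < Mg < Sb < Be.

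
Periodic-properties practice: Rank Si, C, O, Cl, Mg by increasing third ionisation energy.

Si < Cl < C < O < Mg

Consider each +2 ion: Si²⁺ still has 2 valence electrons; C²⁺ still has 2 valence electrons; O²⁺ still has 4 valence electrons; Cl²⁺ still has 5 valence electrons; Mg²⁺ is the bare [Ne] core.
Core electrons are held far more tightly than valence electrons, so Mg tops the IE_3 order.
Valence configurations: Si²⁺ [Ne]3s², C²⁺ [He]2s², O²⁺ [He]2s²2p², Cl²⁺ [Ne]3s²3p³.
Approximate IE_3 values (kJ/mol): Si 3232, C 4620, O 5300, Cl 3822, Mg 7733.
Putting it together, IE_3: Si < Cl < C < O < Mg.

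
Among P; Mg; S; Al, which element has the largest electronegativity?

S

Mg is in period 3, group 2; Al is in period 3, group 13; P is in period 3, group 15; S is in period 3, group 16.
EN rises left→right (higher Z_eff, smaller atoms) and falls top→bottom (larger, more shielded atoms).
All lie in period 3, so electronegativity increases left to right.
The largest electronegativity among these belongs to S.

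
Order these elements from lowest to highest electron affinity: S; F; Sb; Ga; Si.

F is in period 2, group 17; Si is in period 3, group 14; S is in period 3, group 16; Ga is in period 4, group 13; Sb is in period 5, group 15.
Adding an electron releases more energy for atoms nearer the top right (short of the noble gases).
These span different periods and groups, so the two trends combine.
Sb > Ga: the two effects oppose for this pair; the across-period effect wins (103 vs 29 kJ/mol).
Si > Sb: period and group pull opposite ways; the down-group shift dominates (134 vs 103 kJ/mol).
S > Si: S lies to the right of Si in period 3, so the across-period effect alone puts S higher.
F > S: relative to S, both the across-period and down-group shifts push F's electron affinity up.
Approximate values (kJ/mol): F 328, Si 134, S 200, Ga 29, Sb 103.
So from lowest to highest: Ga < Sb < Si < S < F.

Ga < Sb < Si < S < F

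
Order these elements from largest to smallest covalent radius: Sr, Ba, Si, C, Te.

Ba > Sr > Te > Si > C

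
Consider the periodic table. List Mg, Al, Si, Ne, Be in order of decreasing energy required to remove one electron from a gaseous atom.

Across a period the outer electron is held more tightly (higher IE₁); down a group it sits in a higher shell, more shielded, and comes off more easily.
These span different periods and groups, so the two trends combine.
Mg > Al: this pair runs against the simple trend — see the exception note.
Si > Mg: Si lies to the right of Mg in period 3, so the across-period effect alone puts Si higher.
Be > Si: the two effects oppose for this pair; the down-group effect wins (900 vs 786 kJ/mol).
Ne > Be: both are in period 2; the period trend gives Ne the larger value.
Note the exception: Mg has a higher first ionization energy than Al, contrary to the simple trend — Al's single 3p electron is easier to remove than one from Mg's filled 3s².
Approximate values (kJ/mol): Be 900, Ne 2081, Mg 738, Al 578, Si 786.
So from highest to lowest: Ne > Be > Si > Mg > Al.

Ne > Be > Si > Mg > Al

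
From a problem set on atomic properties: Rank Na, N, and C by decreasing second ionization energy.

The second ionization energy removes an electron from the +1 ion. For each element: Na⁺ is the bare [Ne] core; N⁺ still has 4 valence electrons; C⁺ still has 3 valence electrons.
Core electrons are held far more tightly than valence electrons, so Na tops the IE_2 order.
Valence configurations: N⁺ [He]2s²2p², C⁺ [He]2s²2p¹.
The numbers (kJ/mol): Na 4562, N 2856, C 2353.
So the second ionization energies run C < N < Na.

Na > N > C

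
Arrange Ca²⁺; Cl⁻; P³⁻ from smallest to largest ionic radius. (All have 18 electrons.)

All of these have 18 electrons, so size is governed by nuclear charge alone: the more protons, the stronger the pull on the same electron cloud, and the smaller the ion.
Nuclear charges: Ca²⁺ (Z=20), Cl⁻ (Z=17), P³⁻ (Z=15).
Smallest to largest: Ca²⁺ < Cl⁻ < P³⁻.

Ca²⁺ < Cl⁻ < P³⁻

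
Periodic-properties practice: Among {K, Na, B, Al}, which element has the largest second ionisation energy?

Na

The second ionization energy removes an electron from the +1 ion. For each element: K⁺ is the bare [Ar] core; Na⁺ is the bare [Ne] core; B⁺ still has 2 valence electrons; Al⁺ still has 2 valence electrons.
Breaking into a closed-shell core is much more expensive than removing a leftover valence electron — K and Na have the largest IE_2 here.
Valence configurations: B⁺ [He]2s², Al⁺ [Ne]3s².
The numbers (kJ/mol): K 3052, Na 4562, B 2427, Al 1817.
So the second ionization energies run Al < B < K < Na.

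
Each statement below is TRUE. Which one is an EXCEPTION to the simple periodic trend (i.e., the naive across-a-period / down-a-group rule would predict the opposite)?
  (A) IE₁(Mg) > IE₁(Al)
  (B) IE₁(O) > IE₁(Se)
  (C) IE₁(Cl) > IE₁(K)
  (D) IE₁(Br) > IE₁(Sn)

(A)

The general trend: IE₁ increases across a period and decreases down a group.
(A) Mg (period 3, group 2) vs Al (period 3, group 13): the stated order contradicts the simple trend.
(B) O (period 2, group 16) vs Se (period 4, group 16): the stated order agrees with the simple trend.
(C) Cl (period 3, group 17) vs K (period 4, group 1): the stated order agrees with the simple trend.
(D) Br (period 4, group 17) vs Sn (period 5, group 14): the stated order agrees with the simple trend.
The exception is (A): Al's single 3p electron is easier to remove than one from Mg's filled 3s².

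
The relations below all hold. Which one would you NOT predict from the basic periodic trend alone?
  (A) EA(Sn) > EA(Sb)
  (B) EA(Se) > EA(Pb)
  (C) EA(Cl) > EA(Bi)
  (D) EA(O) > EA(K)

The general trend: electron affinity increases across a period and decreases down a group.
(A) Sn (period 5, group 14) vs Sb (period 5, group 15): the stated order contradicts the simple trend.
(B) Se (period 4, group 16) vs Pb (period 6, group 14): the stated order agrees with the simple trend.
(C) Cl (period 3, group 17) vs Bi (period 6, group 15): the stated order agrees with the simple trend.
(D) O (period 2, group 16) vs K (period 4, group 1): the stated order agrees with the simple trend.
The exception is (A): adding an electron to Sb's half-filled 5p³ is unfavourable, so Sn has the more exothermic EA.

(A)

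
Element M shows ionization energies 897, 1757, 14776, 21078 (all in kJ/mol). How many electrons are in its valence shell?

2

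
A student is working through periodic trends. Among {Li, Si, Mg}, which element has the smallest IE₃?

Si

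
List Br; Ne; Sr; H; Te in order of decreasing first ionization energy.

Ne > H > Br > Te > Sr

Removing the outermost electron gets harder across a period and easier down a group.
Here both period and group differ, so the two effects have to be weighed against each other.
Te > Sr: Te lies to the right of Sr in period 5, so the across-period effect alone puts Te higher.
Br > Te: relative to Te, both the across-period and down-group shifts push Br's first ionization energy up.
H > Br: period and group pull opposite ways; the down-group shift dominates (1312 vs 1140 kJ/mol).
Ne > H: the two effects oppose for this pair; the across-period effect wins (2081 vs 1312 kJ/mol).
Tabulated first ionization energy (kJ/mol): H 1312, Ne 2081, Br 1140, Sr 550, Te 869.
So from highest to lowest: Ne > H > Br > Te > Sr.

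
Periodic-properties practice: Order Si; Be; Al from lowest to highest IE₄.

The fourth ionization energy removes an electron from the +3 ion. For each element: Si³⁺ still has 1 valence electron; Be³⁺ is already 1 electron into the core; Al³⁺ is the bare [Ne] core.
Pulling an electron out of a noble-gas core costs far more than removing a remaining valence electron, so Al and Be sit at the high end of IE_4.
Approximate IE_4 values (kJ/mol): Si 4356, Be 21007, Al 11577.
Overall IE_4 order: Si < Al < Be.

Si < Al < Be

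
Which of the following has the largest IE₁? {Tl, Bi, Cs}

Cs is in period 6, group 1; Tl is in period 6, group 13; Bi is in period 6, group 15.
Across a period the outer electron is held more tightly (higher IE₁); down a group it sits in a higher shell, more shielded, and comes off more easily.
All lie in period 6, so first ionization energy increases left to right.
The largest IE₁ among these belongs to Bi.

Bi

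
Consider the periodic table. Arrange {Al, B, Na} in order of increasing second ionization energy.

Al < B < Na

The second ionization energy removes an electron from the +1 ion. For each element: Al⁺ still has 2 valence electrons; B⁺ still has 2 valence electrons; Na⁺ is the bare [Ne] core.
Core electrons are held far more tightly than valence electrons, so Na tops the IE_2 order.
Valence configurations: Al⁺ [Ne]3s², B⁺ [He]2s².
Tabulated IE_2 (kJ/mol): Al 1817, B 2427, Na 4562.
Overall IE_2 order: Al < B < Na.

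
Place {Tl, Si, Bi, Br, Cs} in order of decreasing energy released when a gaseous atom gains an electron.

Br > Si > Bi > Cs > Tl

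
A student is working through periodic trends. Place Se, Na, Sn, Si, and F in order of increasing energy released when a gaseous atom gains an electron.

Na < Sn < Si < Se < F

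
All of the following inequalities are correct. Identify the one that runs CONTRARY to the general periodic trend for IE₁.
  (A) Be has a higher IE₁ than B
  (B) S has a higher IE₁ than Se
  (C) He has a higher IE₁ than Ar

(A)

The general trend: IE₁ increases across a period and decreases down a group.
(A) Be (period 2, group 2) vs B (period 2, group 13): the stated order contradicts the simple trend.
(B) S (period 3, group 16) vs Se (period 4, group 16): the stated order agrees with the simple trend.
(C) He (period 1, group 18) vs Ar (period 3, group 18): the stated order agrees with the simple trend.
The exception is (A): removing B's lone 2p electron is easier than breaking Be's filled 2s².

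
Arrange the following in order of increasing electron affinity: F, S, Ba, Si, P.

Electron affinity generally becomes more exothermic across a period toward the halogens and less exothermic down a group.
These span different periods and groups, so the two trends combine.
P > Ba: both effects reinforce here, so P is clearly the higher of the two.
Si > P: this pair runs against the simple trend — see the exception note.
S > Si: both are in period 3; the period trend gives S the larger value.
F > S: relative to S, both the across-period and down-group shifts push F's electron affinity up.
Note the exception: Si has a higher electron affinity than P, contrary to the simple trend — adding an electron to P's half-filled 3p³ is unfavourable, so Si (3p²) has the more exothermic EA.
Tabulated electron affinity (kJ/mol): F 328, Si 134, P 72, S 200, Ba 14.
So from lowest to highest: Ba < P < Si < S < F.

Ba < P < Si < S < F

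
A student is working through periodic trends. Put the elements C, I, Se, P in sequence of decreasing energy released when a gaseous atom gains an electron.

I > Se > C > P

EA tends to increase across a period and decrease down a group, though the pattern is less regular than for IE or radius.
A diagonal step moves right (one effect) and down (the opposite effect) at once.
C > P: period and group pull opposite ways; the down-group shift dominates (122 vs 72 kJ/mol).
Se > C: the two effects oppose for this pair; the across-period effect wins (195 vs 122 kJ/mol).
I > Se: period and group pull opposite ways; the across-period shift dominates (295 vs 195 kJ/mol).
For reference (kJ/mol): C 122, P 72, Se 195, I 295.
So from highest to lowest: I > Se > C > P.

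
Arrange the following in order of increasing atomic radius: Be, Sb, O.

O < Be < Sb

Be is in period 2, group 2; O is in period 2, group 16; Sb is in period 5, group 15.
Atomic radius shrinks across a period as nuclear charge pulls the same shell inward, and grows down a group as new shells are added.
Here both period and group differ, so the two effects have to be weighed against each other.
Be > O: both are in period 2; the period trend gives Be the larger value.
Sb > Be: period and group pull opposite ways; the down-group shift dominates (140 vs 102 pm).
Approximate values (pm): Be 102, O 63, Sb 140.
So from smallest to largest: O < Be < Sb.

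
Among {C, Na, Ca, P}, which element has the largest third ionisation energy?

After 2 electrons have been removed, what remains? C²⁺ still has 2 valence electrons; Na²⁺ is already 1 electron into the core; Ca²⁺ is the bare [Ar] core; P²⁺ still has 3 valence electrons.
Core electrons are held far more tightly than valence electrons, so Ca and Na top the IE_3 order.
Valence configurations: C²⁺ [He]2s², P²⁺ [Ne]3s²3p¹.
Approximate IE_3 values (kJ/mol): C 4620, Na 6910, Ca 4912, P 2914.
So the third ionization energies run P < C < Ca < Na.

Na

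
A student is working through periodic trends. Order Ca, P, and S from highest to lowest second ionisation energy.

S > P > Ca

Consider each +1 ion: Ca⁺ still has 1 valence electron; P⁺ still has 4 valence electrons; S⁺ still has 5 valence electrons.
All are still removing valence electrons, so compare the +1 ions as you would atoms: IE_2 generally rises across a period (higher Z_eff) and falls down a group (larger shell), subject to the usual subshell exceptions.
Valence configurations: Ca⁺ [Ar]4s¹, P⁺ [Ne]3s²3p², S⁺ [Ne]3s²3p³.
The numbers (kJ/mol): Ca 1145, P 1907, S 2252.
Putting it together, IE_2: Ca < P < S.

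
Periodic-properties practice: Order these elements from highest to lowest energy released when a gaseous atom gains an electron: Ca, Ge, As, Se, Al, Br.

Br, Se, Ge, As, Al, Ca

Al is in period 3, group 13; Ca is in period 4, group 2; Ge is in period 4, group 14; As is in period 4, group 15; Se is in period 4, group 16; Br is in period 4, group 17.
EA tends to increase across a period and decrease down a group, though the pattern is less regular than for IE or radius.
Here both period and group differ, so the two effects have to be weighed against each other.
Al > Ca: relative to Ca, both the across-period and down-group shifts push Al's electron affinity up.
As > Al: the two effects oppose for this pair; the across-period effect wins (78 vs 42 kJ/mol).
Ge > As: this pair runs against the simple trend — see the exception note.
Se > Ge: both are in period 4; the period trend gives Se the larger value.
Br > Se: Br lies to the right of Se in period 4, so the across-period effect alone puts Br higher.
Note the exception: Ge has a higher electron affinity than As, contrary to the simple trend — adding an electron to As's half-filled 4p³ is unfavourable, so Ge (4p²) has the more exothermic EA.
Tabulated electron affinity (kJ/mol): Al 42, Ca 2, Ge 119, As 78, Se 195, Br 325.
So from highest to lowest: Br > Se > Ge > As > Al > Ca.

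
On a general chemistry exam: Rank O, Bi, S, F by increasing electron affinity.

Bi < O < S < F

EA tends to increase across a period and decrease down a group, though the pattern is less regular than for IE or radius.
Neither a single period nor a single group — weigh both effects.
O > Bi: both effects reinforce here, so O is clearly the higher of the two.
S > O: this pair runs against the simple trend — see the exception note.
F > S: both effects reinforce here, so F is clearly the higher of the two.
Note the exception: S has a higher electron affinity than O, contrary to the simple trend — the compact 2p subshell of O repels the added electron more than S's larger 3p does.
Approximate values (kJ/mol): O 141, F 328, S 200, Bi 91.
So from lowest to highest: Bi < O < S < F.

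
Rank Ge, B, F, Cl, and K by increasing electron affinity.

B < K < Ge < F < Cl

B is in period 2, group 13; F is in period 2, group 17; Cl is in period 3, group 17; K is in period 4, group 1; Ge is in period 4, group 14.
Adding an electron releases more energy for atoms nearer the top right (short of the noble gases).
Here both period and group differ, so the two effects have to be weighed against each other.
K > B: this pair runs against the simple trend — see the exception note.
Ge > K: both are in period 4; the period trend gives Ge the larger value.
F > Ge: both effects reinforce here, so F is clearly the higher of the two.
Cl > F: this pair runs against the simple trend — see the exception note.
Note the exception: K has a higher electron affinity than B, contrary to the simple trend — B's ns²np¹ configuration gives only a small electron affinity — the sparsely filled np subshell binds an added electron weakly.
Note the exception: Cl has a higher electron affinity than F, contrary to the simple trend — F's small 2p subshell makes the incoming electron feel strong e⁻–e⁻ repulsion, so Cl actually releases more energy on gaining an electron.
For reference (kJ/mol): B 27, F 328, Cl 349, K 48, Ge 119.
So from lowest to highest: B < K < Ge < F < Cl.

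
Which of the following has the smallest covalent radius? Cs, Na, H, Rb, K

Radius decreases left→right (rising Z_eff, same n) and increases top→bottom (higher n).
All are in group 1, so atomic radius increases down the group.
The smallest covalent radius among these belongs to H.

H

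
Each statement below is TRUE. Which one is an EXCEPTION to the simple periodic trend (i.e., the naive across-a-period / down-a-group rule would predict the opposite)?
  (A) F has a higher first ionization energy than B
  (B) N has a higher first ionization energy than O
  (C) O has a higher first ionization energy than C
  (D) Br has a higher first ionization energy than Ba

(B)

The general trend: first ionization energy increases across a period and decreases down a group.
(A) F (period 2, group 17) vs B (period 2, group 13): the stated order agrees with the simple trend.
(B) N (period 2, group 15) vs O (period 2, group 16): the stated order contradicts the simple trend.
(C) O (period 2, group 16) vs C (period 2, group 14): the stated order agrees with the simple trend.
(D) Br (period 4, group 17) vs Ba (period 6, group 2): the stated order agrees with the simple trend.
The exception is (B): pairing an electron in O's 2p⁴ costs repulsion energy, so O ionizes more easily than half-filled N (2p³).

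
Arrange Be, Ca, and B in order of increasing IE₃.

Consider each +2 ion: Be²⁺ is the bare [He] core; Ca²⁺ is the bare [Ar] core; B²⁺ still has 1 valence electron.
Core electrons are held far more tightly than valence electrons, so Ca and Be top the IE_3 order.
Tabulated IE_3 (kJ/mol): Be 14849, Ca 4912, B 3660.
Hence IE_3: B < Ca < Be.

B < Ca < Be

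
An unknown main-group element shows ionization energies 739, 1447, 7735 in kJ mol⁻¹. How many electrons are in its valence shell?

Look for the largest jump between consecutive ionization energies: IE3/IE2 ≈ 5.3, far larger than any earlier ratio.
That jump marks the point where a core electron is being removed. So the atom has 2 valence electrons.

2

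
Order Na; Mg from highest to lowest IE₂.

Na > Mg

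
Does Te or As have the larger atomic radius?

Te

As is in period 4, group 15; Te is in period 5, group 16.
Radius decreases left→right (rising Z_eff, same n) and increases top→bottom (higher n).
These sit on a diagonal, where the across-period and down-group effects partly cancel.
Te > As: the two effects oppose for this pair; the down-group effect wins (136 vs 121 pm).
Tabulated atomic radius (pm): As 121, Te 136.
So Te has the larger atomic radius (Te > As).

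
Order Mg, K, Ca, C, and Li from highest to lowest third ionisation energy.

Li > Mg > Ca > C > K

The third ionization energy removes an electron from the +2 ion. For each element: Mg²⁺ is the bare [Ne] core; K²⁺ is already 1 electron into the core; Ca²⁺ is the bare [Ar] core; C²⁺ still has 2 valence electrons; Li²⁺ is already 1 electron into the core.
Usually core removal costs more than valence removal, but here the competition is close: a tightly held n=2 valence electron can cost more to remove than an n=3 core electron, so the actual values have to decide it.
The numbers (kJ/mol): Mg 7733, K 4420, Ca 4912, C 4620, Li 11815.
Overall IE_3 order: K < C < Ca < Mg < Li.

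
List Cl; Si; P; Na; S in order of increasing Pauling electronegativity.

Na < Si < P < S < Cl

Atoms toward the upper right of the periodic table pull bonding electrons most strongly.
All lie in period 3, so electronegativity increases left to right.
So from lowest to highest: Na < Si < P < S < Cl.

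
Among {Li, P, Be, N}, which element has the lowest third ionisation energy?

IE_3 is the cost of taking one more electron from the +2 cation: Li²⁺ is already 1 electron into the core; P²⁺ still has 3 valence electrons; Be²⁺ is the bare [He] core; N²⁺ still has 3 valence electrons.
Breaking into a closed-shell core is much more expensive than removing a leftover valence electron — Li and Be have the largest IE_3 here.
Valence configurations: P²⁺ [Ne]3s²3p¹, N²⁺ [He]2s²2p¹.
Tabulated IE_3 (kJ/mol): Li 11815, P 2914, Be 14849, N 4578.
Hence IE_3: P < N < Li < Be.

P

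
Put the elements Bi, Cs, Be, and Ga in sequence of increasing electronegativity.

Cs < Be < Ga < Bi

Be is in period 2, group 2; Ga is in period 4, group 13; Cs is in period 6, group 1; Bi is in period 6, group 15.
EN rises left→right (higher Z_eff, smaller atoms) and falls top→bottom (larger, more shielded atoms).
Here both period and group differ, so the two effects have to be weighed against each other.
Be > Cs: both effects reinforce here, so Be is clearly the higher of the two.
Ga > Be: period and group pull opposite ways; the across-period shift dominates (1.81 vs 1.57).
Bi > Ga: the two effects oppose for this pair; the across-period effect wins (2.02 vs 1.81).
Approximate values (Pauling): Be 1.57, Ga 1.81, Cs 0.79, Bi 2.02.
So from lowest to highest: Cs < Be < Ga < Bi.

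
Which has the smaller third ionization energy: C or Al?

IE_3 is the cost of taking one more electron from the +2 cation: C²⁺ still has 2 valence electrons; Al²⁺ still has 1 valence electron.
All are still removing valence electrons, so compare the +2 ions as you would atoms: IE_3 generally rises across a period (higher Z_eff) and falls down a group (larger shell), subject to the usual subshell exceptions.
Valence configurations: C²⁺ [He]2s², Al²⁺ [Ne]3s¹.
Tabulated IE_3 (kJ/mol): C 4620, Al 2745.
Putting it together, IE_3: Al < C.

Al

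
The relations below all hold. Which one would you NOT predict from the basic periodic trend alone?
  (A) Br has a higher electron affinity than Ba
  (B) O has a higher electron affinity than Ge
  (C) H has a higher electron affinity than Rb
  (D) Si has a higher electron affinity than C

The general trend: electron affinity increases across a period and decreases down a group.
(A) Br (period 4, group 17) vs Ba (period 6, group 2): the stated order agrees with the simple trend.
(B) O (period 2, group 16) vs Ge (period 4, group 14): the stated order agrees with the simple trend.
(C) H (period 1, group 1) vs Rb (period 5, group 1): the stated order agrees with the simple trend.
(D) Si (period 3, group 14) vs C (period 2, group 14): the stated order contradicts the simple trend.
The exception is (D): Si's larger, more diffuse 3p orbitals accept an added electron slightly more readily than C's compact 2p.

(D)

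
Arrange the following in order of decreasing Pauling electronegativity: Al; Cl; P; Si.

Cl, P, Si, Al

EN rises left→right (higher Z_eff, smaller atoms) and falls top→bottom (larger, more shielded atoms).
All lie in period 3, so electronegativity increases left to right.
So from highest to lowest: Cl > P > Si > Al.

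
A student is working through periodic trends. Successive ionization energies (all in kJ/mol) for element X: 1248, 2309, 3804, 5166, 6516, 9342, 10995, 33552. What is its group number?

Look for the largest jump between consecutive ionization energies: IE8/IE7 ≈ 3.1, far larger than any earlier ratio.
That jump marks the point where a core electron is being removed. So the atom has 7 valence electrons.
A main-group element with 7 valence electrons is in group 17.

Group 17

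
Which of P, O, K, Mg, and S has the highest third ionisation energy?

Mg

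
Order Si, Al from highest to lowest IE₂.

Al > Si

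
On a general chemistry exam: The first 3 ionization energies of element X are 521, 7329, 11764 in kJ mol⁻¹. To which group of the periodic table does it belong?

Look for the largest jump between consecutive ionization energies: IE2/IE1 ≈ 14.1, far larger than any earlier ratio.
That jump marks the point where a core electron is being removed. So the atom has 1 valence electron.
A main-group element with 1 valence electron is in group 1.

Group 1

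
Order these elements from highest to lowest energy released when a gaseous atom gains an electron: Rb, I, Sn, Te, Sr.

Rb is in period 5, group 1; Sr is in period 5, group 2; Sn is in period 5, group 14; Te is in period 5, group 16; I is in period 5, group 17.
Adding an electron releases more energy for atoms nearer the top right (short of the noble gases).
All lie in period 5; the across-period trend (electron affinity increases left to right) applies, with the exception below.
Note the exception: Rb has a higher electron affinity than Sr, contrary to the simple trend — adding an electron to Sr (ns²) has to open a new, higher-energy np subshell, which is unfavourable.
Approximate values (kJ/mol): Rb 47, Sr 5, Sn 107, Te 190, I 295.
So from highest to lowest: I > Te > Sn > Rb > Sr.

I > Te > Sn > Rb > Sr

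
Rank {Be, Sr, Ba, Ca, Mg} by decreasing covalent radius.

Ba, Sr, Ca, Mg, Be

Be is in period 2, group 2; Mg is in period 3, group 2; Ca is in period 4, group 2; Sr is in period 5, group 2; Ba is in period 6, group 2.
Moving right in a period, electrons are added to the same shell under a stronger nuclear pull, so atoms get smaller; moving down, a new shell is opened and atoms get larger.
All are in group 2, so atomic radius increases down the group.
So from largest to smallest: Ba > Sr > Ca > Mg > Be.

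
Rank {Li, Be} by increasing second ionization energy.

Be, Li

Consider each +1 ion: Li⁺ is the bare [He] core; Be⁺ still has 1 valence electron.
Breaking into a closed-shell core is much more expensive than removing a leftover valence electron — Li has the largest IE_2 here.
The numbers (kJ/mol): Li 7298, Be 1757.
So the second ionization energies run Be < Li.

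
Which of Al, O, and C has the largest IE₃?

IE_3 is the cost of taking one more electron from the +2 cation: Al²⁺ still has 1 valence electron; O²⁺ still has 4 valence electrons; C²⁺ still has 2 valence electrons.
All are still removing valence electrons, so compare the +2 ions as you would atoms: IE_3 generally rises across a period (higher Z_eff) and falls down a group (larger shell), subject to the usual subshell exceptions.
Valence configurations: Al²⁺ [Ne]3s¹, O²⁺ [He]2s²2p², C²⁺ [He]2s².
The numbers (kJ/mol): Al 2745, O 5300, C 4620.
So the third ionization energies run Al < C < O.

O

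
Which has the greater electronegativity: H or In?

H

H is in period 1, group 1; In is in period 5, group 13.
Smaller atoms with higher effective nuclear charge are more electronegative.
Here both period and group differ, so the two effects have to be weighed against each other.
H > In: the two effects oppose for this pair; the down-group effect wins (2.20 vs 1.78).
Tabulated electronegativity (Pauling): H 2.20, In 1.78.
So H has the greater electronegativity (H > In).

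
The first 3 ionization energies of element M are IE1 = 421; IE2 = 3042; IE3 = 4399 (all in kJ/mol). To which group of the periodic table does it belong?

Group 1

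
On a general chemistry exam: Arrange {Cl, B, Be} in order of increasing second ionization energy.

Be, Cl, B

IE_2 is the cost of taking one more electron from the +1 cation: Cl⁺ still has 6 valence electrons; B⁺ still has 2 valence electrons; Be⁺ still has 1 valence electron.
All are still removing valence electrons, so compare the +1 ions as you would atoms: IE_2 generally rises across a period (higher Z_eff) and falls down a group (larger shell), subject to the usual subshell exceptions.
Valence configurations: Cl⁺ [Ne]3s²3p⁴, B⁺ [He]2s², Be⁺ [He]2s¹.
Approximate IE_2 values (kJ/mol): Cl 2298, B 2427, Be 1757.
Hence IE_2: Be < Cl < B.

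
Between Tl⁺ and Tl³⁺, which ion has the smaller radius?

Tl³⁺

Both ions have Z = 81 protons, but Tl³⁺ has lost more electrons, so its remaining electrons feel a larger effective nuclear charge per electron and are pulled in more tightly.
Higher positive charge → smaller ion, so Tl⁺ > Tl³⁺.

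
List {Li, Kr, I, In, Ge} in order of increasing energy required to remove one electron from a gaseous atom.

Li < In < Ge < I < Kr

Li is in period 2, group 1; Ge is in period 4, group 14; Kr is in period 4, group 18; In is in period 5, group 13; I is in period 5, group 17.
Removing the outermost electron gets harder across a period and easier down a group.
Neither a single period nor a single group — weigh both effects.
In > Li: period and group pull opposite ways; the across-period shift dominates (558 vs 520 kJ/mol).
Ge > In: relative to In, both the across-period and down-group shifts push Ge's first ionization energy up.
I > Ge: period and group pull opposite ways; the across-period shift dominates (1008 vs 762 kJ/mol).
Kr > I: relative to I, both the across-period and down-group shifts push Kr's first ionization energy up.
Approximate values (kJ/mol): Li 520, Ge 762, Kr 1351, In 558, I 1008.
So from lowest to highest: Li < In < Ge < I < Kr.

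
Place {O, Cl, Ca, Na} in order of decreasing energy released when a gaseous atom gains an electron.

Cl > O > Na > Ca

O is in period 2, group 16; Na is in period 3, group 1; Cl is in period 3, group 17; Ca is in period 4, group 2.
Atoms with high Z_eff and room in the valence shell (especially the halogens) have the most exothermic electron affinities.
These span different periods and groups, so the two trends combine.
Na > Ca: period and group pull opposite ways; the down-group shift dominates (53 vs 2 kJ/mol).
O > Na: both effects reinforce here, so O is clearly the higher of the two.
Cl > O: the two effects oppose for this pair; the across-period effect wins (349 vs 141 kJ/mol).
For reference (kJ/mol): O 141, Na 53, Cl 349, Ca 2.
So from highest to lowest: Cl > O > Na > Ca.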